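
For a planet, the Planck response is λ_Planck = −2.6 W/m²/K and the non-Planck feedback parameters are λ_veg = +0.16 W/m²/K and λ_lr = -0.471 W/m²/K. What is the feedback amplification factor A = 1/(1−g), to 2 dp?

0.89

Convert to gains: g_veg = 0.16/2.6 = 0.06154; g_lr = -0.471/2.6 = -0.1812.
Total gain g = -0.11966.
A = 1/(1 + 0.11966) = 0.89.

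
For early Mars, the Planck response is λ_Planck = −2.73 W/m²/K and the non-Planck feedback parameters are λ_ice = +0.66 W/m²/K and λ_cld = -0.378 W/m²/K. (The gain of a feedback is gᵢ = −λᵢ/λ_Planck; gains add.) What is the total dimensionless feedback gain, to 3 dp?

Convert to gains: g_ice = 0.66/2.73 = 0.2418; g_cld = -0.378/2.73 = -0.1385.
Total gain g = 0.1033.

0.103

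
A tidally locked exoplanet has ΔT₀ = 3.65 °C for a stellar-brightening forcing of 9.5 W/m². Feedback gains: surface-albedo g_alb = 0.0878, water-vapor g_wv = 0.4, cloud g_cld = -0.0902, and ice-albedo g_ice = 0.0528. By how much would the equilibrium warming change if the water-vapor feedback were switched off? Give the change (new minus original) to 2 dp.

-2.80 °C

Original: g = 0.4504, ΔT = 3.65/(1−0.4504) = 6.6412 °C.
Without water-vapor: g' = 0.0504, ΔT' = 3.65/(1−0.0504) = 3.8437 °C.
Change = 3.8437 − 6.6412 = -2.80 °C.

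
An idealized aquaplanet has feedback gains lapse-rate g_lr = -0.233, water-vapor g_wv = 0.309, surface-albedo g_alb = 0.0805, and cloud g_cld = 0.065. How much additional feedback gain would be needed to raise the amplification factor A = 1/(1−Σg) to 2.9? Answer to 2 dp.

Current total gain = 0.2215.
Target gain for A = 2.9: g* = 1 − 1/2.9 = 0.6552.
Additional gain needed = 0.6552 − 0.2215 = 0.43.

0.43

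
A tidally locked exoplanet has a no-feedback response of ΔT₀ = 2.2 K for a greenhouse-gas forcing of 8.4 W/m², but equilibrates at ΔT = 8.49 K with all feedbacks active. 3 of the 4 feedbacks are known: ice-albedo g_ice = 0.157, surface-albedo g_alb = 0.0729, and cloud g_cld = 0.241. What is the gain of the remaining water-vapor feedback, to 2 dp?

0.27

Amplification A = ΔT/ΔT₀ = 8.49/2.2 = 3.859.
Total gain g = 1 − 1/A = 1 − 1/3.859 = 0.7409.
Known gains sum to 0.157 + 0.0729 + 0.241 = 0.4709.
g_wv = 0.7409 − 0.4709 = 0.27.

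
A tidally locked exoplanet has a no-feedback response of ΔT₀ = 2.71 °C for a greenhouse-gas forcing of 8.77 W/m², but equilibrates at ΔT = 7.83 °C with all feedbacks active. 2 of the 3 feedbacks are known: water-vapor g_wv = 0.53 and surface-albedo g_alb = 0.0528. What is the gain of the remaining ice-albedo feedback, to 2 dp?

Amplification A = ΔT/ΔT₀ = 7.83/2.71 = 2.889.
Total gain g = 1 − 1/A = 1 − 1/2.889 = 0.6539.
Known gains sum to 0.53 + 0.0528 = 0.5828.
g_ice = 0.6539 − 0.5828 = 0.07.

0.07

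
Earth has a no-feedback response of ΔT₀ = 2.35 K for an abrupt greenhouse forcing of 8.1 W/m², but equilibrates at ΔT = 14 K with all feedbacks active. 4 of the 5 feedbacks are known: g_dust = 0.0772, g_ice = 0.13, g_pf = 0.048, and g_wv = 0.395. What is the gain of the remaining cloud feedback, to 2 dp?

Amplification A = ΔT/ΔT₀ = 14/2.35 = 5.957.
Total gain g = 1 − 1/A = 1 − 1/5.957 = 0.8321.
Known gains sum to 0.0772 + 0.13 + 0.048 + 0.395 = 0.6502.
g_cld = 0.8321 − 0.6502 = 0.18.

0.18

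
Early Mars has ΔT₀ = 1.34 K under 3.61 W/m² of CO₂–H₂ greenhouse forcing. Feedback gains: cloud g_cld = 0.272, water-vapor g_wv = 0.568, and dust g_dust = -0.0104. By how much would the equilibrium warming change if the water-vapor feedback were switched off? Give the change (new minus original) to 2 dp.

Original: g = 0.8296, ΔT = 1.34/(1−0.8296) = 7.8638 K.
Without water-vapor: g' = 0.2616, ΔT' = 1.34/(1−0.2616) = 1.8147 K.
Change = 1.8147 − 7.8638 = -6.05 K.

-6.05 K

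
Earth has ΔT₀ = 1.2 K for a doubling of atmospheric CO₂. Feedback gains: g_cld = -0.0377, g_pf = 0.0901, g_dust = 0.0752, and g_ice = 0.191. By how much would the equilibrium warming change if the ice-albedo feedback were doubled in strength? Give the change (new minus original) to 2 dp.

Original: g = 0.3186, ΔT = 1.2/(1−0.3186) = 1.7611 K.
With doubled ice-albedo: g' = 0.5096, ΔT' = 1.2/(1−0.5096) = 2.4470 K.
Change = 2.4470 − 1.7611 = 0.69 K.

0.69 K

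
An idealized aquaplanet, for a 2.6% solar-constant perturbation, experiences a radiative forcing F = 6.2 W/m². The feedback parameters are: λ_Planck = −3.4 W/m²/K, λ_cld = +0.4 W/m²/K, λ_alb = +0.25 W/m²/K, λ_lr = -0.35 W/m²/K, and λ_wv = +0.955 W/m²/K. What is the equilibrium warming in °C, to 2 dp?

2.89 °C

Net feedback parameter λ = (−3.4) + (+0.4) + (+0.25) + (-0.35) + (+0.955) = -2.145 W/m²/K.
ΔT = −F/λ = −6.2/(-2.145) = 2.89 °C.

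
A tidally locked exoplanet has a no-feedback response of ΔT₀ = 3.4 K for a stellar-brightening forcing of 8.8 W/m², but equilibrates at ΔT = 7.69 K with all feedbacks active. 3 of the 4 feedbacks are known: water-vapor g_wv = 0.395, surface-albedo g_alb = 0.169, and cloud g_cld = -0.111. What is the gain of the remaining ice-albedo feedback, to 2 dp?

Amplification A = ΔT/ΔT₀ = 7.69/3.4 = 2.262.
Total gain g = 1 − 1/A = 1 − 1/2.262 = 0.5579.
Known gains sum to 0.395 + 0.169 − 0.111 = 0.453.
g_ice = 0.5579 − 0.453 = 0.10.

0.10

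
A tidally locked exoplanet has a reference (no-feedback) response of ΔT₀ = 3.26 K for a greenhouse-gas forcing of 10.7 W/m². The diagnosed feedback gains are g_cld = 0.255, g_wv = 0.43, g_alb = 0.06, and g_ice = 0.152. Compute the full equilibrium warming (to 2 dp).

Total gain g = 0.255 + 0.43 + 0.06 + 0.152 = 0.897.
Amplification A = 1/(1 − 0.897) = 9.709.
ΔT = 3.26 × 9.709 = 31.65 K.

31.65 K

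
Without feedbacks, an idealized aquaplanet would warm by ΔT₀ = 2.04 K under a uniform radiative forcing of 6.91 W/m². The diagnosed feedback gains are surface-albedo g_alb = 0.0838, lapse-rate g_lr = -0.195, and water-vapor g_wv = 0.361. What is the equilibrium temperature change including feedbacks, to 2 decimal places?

2.72 K

Total gain g = 0.0838 − 0.195 + 0.361 = 0.2498.
Amplification A = 1/(1 − 0.2498) = 1.333.
ΔT = 2.04 × 1.333 = 2.72 K.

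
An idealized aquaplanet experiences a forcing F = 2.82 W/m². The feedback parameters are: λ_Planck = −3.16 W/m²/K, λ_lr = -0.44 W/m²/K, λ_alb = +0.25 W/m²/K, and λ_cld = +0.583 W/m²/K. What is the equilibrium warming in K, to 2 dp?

Net feedback parameter λ = (−3.16) + (-0.44) + (+0.25) + (+0.583) = -2.767 W/m²/K.
ΔT = −F/λ = −2.82/(-2.767) = 1.02 K.

1.02 K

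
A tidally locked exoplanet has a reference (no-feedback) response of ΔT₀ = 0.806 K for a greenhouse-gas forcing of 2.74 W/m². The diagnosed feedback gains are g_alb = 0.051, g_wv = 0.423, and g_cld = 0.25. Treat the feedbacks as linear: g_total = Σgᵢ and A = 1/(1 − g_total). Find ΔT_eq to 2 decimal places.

2.92 K

Total gain g = 0.051 + 0.423 + 0.25 = 0.724.
Amplification A = 1/(1 − 0.724) = 3.623.
ΔT = 0.806 × 3.623 = 2.92 K.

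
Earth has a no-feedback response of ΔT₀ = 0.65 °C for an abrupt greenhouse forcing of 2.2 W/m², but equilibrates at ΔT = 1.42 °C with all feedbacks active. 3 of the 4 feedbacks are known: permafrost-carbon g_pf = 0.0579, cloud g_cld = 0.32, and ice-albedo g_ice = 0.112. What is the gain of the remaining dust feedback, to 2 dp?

Amplification A = ΔT/ΔT₀ = 1.42/0.65 = 2.185.
Total gain g = 1 − 1/A = 1 − 1/2.185 = 0.5423.
Known gains sum to 0.0579 + 0.32 + 0.112 = 0.4899.
g_dust = 0.5423 − 0.4899 = 0.05.

0.05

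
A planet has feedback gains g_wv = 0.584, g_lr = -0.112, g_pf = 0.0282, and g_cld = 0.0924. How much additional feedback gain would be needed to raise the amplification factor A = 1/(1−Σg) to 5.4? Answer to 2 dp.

Current total gain = 0.5926.
Target gain for A = 5.4: g* = 1 − 1/5.4 = 0.8148.
Additional gain needed = 0.8148 − 0.5926 = 0.22.

0.22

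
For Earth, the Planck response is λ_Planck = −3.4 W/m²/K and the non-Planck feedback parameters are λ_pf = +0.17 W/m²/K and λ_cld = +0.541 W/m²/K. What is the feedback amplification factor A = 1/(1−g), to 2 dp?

Convert to gains: g_pf = 0.17/3.4 = 0.05; g_cld = 0.541/3.4 = 0.1591.
Total gain g = 0.2091.
A = 1/(1 − 0.2091) = 1.26.

1.26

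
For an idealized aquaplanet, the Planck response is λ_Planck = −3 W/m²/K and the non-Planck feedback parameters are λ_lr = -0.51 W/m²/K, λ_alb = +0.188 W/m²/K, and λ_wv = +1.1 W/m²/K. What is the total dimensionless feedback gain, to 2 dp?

0.26

Convert to gains: g_lr = -0.51/3 = -0.17; g_alb = 0.188/3 = 0.06267; g_wv = 1.1/3 = 0.3667.
Total gain g = 0.25937.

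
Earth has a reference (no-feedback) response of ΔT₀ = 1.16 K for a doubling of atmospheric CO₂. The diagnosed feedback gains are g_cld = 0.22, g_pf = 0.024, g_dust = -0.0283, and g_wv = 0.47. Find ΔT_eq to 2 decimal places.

3.69 K

Total gain g = 0.22 + 0.024 − 0.0283 + 0.47 = 0.6857.
Amplification A = 1/(1 − 0.6857) = 3.182.
ΔT = 1.16 × 3.182 = 3.69 K.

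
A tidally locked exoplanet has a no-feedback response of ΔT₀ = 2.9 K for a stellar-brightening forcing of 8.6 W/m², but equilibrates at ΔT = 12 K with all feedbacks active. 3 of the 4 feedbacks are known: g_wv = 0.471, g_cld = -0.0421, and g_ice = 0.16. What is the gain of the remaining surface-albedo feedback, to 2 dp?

0.17

Amplification A = ΔT/ΔT₀ = 12/2.9 = 4.138.
Total gain g = 1 − 1/A = 1 − 1/4.138 = 0.7583.
Known gains sum to 0.471 − 0.0421 + 0.16 = 0.5889.
g_alb = 0.7583 − 0.5889 = 0.17.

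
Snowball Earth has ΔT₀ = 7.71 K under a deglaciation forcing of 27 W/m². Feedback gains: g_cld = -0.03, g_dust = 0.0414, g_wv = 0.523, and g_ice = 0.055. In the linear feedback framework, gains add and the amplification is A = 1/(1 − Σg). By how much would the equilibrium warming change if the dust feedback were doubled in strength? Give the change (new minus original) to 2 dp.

Original: g = 0.5894, ΔT = 7.71/(1−0.5894) = 18.7774 K.
With doubled dust: g' = 0.6308, ΔT' = 7.71/(1−0.6308) = 20.8830 K.
Change = 20.8830 − 18.7774 = 2.11 K.

2.11 K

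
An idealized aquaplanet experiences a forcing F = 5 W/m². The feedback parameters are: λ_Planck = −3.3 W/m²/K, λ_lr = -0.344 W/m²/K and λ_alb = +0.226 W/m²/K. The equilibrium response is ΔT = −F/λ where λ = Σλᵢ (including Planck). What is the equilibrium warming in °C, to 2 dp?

Net feedback parameter λ = (−3.3) + (-0.344) + (+0.226) = -3.418 W/m²/K.
ΔT = −F/λ = −5/(-3.418) = 1.46 °C.

1.46 °C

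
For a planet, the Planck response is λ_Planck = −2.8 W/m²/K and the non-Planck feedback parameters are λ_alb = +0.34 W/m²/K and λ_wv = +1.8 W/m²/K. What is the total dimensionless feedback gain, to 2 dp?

0.76

Convert to gains: g_alb = 0.34/2.8 = 0.1214; g_wv = 1.8/2.8 = 0.6429.
Total gain g = 0.7643.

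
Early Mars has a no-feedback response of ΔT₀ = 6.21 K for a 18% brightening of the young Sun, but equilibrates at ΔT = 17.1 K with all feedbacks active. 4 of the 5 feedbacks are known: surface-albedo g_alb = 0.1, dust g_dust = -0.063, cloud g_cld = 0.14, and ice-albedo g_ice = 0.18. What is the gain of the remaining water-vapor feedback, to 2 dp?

Amplification A = ΔT/ΔT₀ = 17.1/6.21 = 2.754.
Total gain g = 1 − 1/A = 1 − 1/2.754 = 0.6369.
Known gains sum to 0.1 − 0.063 + 0.14 + 0.18 = 0.357.
g_wv = 0.6369 − 0.357 = 0.28.

0.28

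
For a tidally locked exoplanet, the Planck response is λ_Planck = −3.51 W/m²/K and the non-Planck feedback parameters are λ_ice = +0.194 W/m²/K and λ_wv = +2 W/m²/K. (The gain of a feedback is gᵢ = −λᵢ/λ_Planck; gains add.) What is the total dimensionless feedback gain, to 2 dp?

Convert to gains: g_ice = 0.194/3.51 = 0.05527; g_wv = 2/3.51 = 0.5698.
Total gain g = 0.62507.

0.63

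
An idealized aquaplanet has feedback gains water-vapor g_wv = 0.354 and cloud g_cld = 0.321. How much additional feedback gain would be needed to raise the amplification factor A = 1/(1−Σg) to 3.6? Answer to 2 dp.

0.05

Current total gain = 0.675.
Target gain for A = 3.6: g* = 1 − 1/3.6 = 0.7222.
Additional gain needed = 0.7222 − 0.675 = 0.05.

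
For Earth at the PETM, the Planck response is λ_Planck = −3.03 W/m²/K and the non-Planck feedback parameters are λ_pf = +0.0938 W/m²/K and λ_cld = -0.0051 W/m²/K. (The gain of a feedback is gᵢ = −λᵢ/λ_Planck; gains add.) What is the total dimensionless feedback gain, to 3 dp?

Convert to gains: g_pf = 0.0938/3.03 = 0.03096; g_cld = -0.0051/3.03 = -0.001683.
Total gain g = 0.029277.

0.029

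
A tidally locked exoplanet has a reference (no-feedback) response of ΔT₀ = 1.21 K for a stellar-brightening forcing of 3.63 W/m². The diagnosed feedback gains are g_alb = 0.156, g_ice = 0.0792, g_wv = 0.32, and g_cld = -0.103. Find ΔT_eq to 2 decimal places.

2.21 K

Total gain g = 0.156 + 0.0792 + 0.32 − 0.103 = 0.4522.
Amplification A = 1/(1 − 0.4522) = 1.825.
ΔT = 1.21 × 1.825 = 2.21 K.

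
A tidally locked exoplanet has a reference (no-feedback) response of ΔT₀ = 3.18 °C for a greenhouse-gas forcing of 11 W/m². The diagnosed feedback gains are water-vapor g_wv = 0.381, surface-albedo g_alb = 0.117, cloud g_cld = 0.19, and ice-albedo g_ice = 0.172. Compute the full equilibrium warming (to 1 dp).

22.7 °C

Total gain g = 0.381 + 0.117 + 0.19 + 0.172 = 0.86.
Amplification A = 1/(1 − 0.86) = 7.143.
ΔT = 3.18 × 7.143 = 22.7 °C.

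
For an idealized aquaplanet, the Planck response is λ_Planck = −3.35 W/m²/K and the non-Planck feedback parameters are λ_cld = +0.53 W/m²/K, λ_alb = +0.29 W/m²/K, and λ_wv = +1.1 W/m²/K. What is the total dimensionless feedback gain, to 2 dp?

0.57

Convert to gains: g_cld = 0.53/3.35 = 0.1582; g_alb = 0.29/3.35 = 0.08657; g_wv = 1.1/3.35 = 0.3284.
Total gain g = 0.57317.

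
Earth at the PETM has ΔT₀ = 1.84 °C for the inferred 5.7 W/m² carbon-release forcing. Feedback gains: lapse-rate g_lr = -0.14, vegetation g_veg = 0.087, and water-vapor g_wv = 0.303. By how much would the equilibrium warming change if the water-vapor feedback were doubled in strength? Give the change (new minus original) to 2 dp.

Original: g = 0.25, ΔT = 1.84/(1−0.25) = 2.4533 °C.
With doubled water-vapor: g' = 0.553, ΔT' = 1.84/(1−0.553) = 4.1163 °C.
Change = 4.1163 − 2.4533 = 1.66 °C.

1.66 °C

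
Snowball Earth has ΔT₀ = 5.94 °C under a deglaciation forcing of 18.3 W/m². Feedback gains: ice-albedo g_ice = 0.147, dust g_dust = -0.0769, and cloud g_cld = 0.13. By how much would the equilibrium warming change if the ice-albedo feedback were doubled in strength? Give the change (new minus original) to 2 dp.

1.67 °C

Original: g = 0.2001, ΔT = 5.94/(1−0.2001) = 7.4259 °C.
With doubled ice-albedo: g' = 0.3471, ΔT' = 5.94/(1−0.3471) = 9.0979 °C.
Change = 9.0979 − 7.4259 = 1.67 °C.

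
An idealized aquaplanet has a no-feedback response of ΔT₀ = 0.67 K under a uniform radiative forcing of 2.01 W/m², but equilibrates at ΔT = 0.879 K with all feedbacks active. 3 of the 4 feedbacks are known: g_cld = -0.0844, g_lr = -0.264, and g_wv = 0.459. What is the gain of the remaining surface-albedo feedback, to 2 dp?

0.13

Amplification A = ΔT/ΔT₀ = 0.879/0.67 = 1.312.
Total gain g = 1 − 1/A = 1 − 1/1.312 = 0.2378.
Known gains sum to -0.0844 − 0.264 + 0.459 = 0.1106.
g_alb = 0.2378 − 0.1106 = 0.13.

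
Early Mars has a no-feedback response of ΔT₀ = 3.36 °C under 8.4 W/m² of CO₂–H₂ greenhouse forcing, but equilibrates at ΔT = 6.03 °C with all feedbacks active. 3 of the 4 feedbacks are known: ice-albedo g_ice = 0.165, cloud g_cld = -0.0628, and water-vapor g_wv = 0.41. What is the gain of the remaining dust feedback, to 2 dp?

-0.07

Amplification A = ΔT/ΔT₀ = 6.03/3.36 = 1.795.
Total gain g = 1 − 1/A = 1 − 1/1.795 = 0.4429.
Known gains sum to 0.165 − 0.0628 + 0.41 = 0.5122.
g_dust = 0.4429 − 0.5122 = -0.07.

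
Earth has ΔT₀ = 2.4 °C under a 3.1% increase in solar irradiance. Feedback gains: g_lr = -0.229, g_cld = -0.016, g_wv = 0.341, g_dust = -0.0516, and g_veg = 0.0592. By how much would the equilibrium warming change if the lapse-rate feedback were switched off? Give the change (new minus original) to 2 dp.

0.92 °C

Original: g = 0.1036, ΔT = 2.4/(1−0.1036) = 2.6774 °C.
Without lapse-rate: g' = 0.3326, ΔT' = 2.4/(1−0.3326) = 3.5960 °C.
Change = 3.5960 − 2.6774 = 0.92 °C.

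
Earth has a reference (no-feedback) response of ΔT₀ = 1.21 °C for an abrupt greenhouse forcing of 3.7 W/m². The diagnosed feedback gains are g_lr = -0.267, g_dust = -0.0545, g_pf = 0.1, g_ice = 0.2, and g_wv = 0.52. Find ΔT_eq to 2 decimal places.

2.41 °C

Total gain g = -0.267 − 0.0545 + 0.1 + 0.2 + 0.52 = 0.4985.
Amplification A = 1/(1 − 0.4985) = 1.994.
ΔT = 1.21 × 1.994 = 2.41 °C.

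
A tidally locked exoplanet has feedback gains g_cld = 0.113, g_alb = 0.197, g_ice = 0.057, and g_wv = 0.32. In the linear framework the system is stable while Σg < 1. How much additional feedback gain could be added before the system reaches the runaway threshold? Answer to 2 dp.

0.31

Current total gain = 0.113 + 0.197 + 0.057 + 0.32 = 0.687.
Margin to runaway = 1 − 0.687 = 0.31.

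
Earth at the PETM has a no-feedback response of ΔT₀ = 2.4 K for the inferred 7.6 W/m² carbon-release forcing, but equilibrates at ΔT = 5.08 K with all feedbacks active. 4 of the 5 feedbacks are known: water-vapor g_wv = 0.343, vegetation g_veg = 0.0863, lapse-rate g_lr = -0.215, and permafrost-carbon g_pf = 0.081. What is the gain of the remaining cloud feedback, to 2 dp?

0.23

Amplification A = ΔT/ΔT₀ = 5.08/2.4 = 2.117.
Total gain g = 1 − 1/A = 1 − 1/2.117 = 0.5276.
Known gains sum to 0.343 + 0.0863 − 0.215 + 0.081 = 0.2953.
g_cld = 0.5276 − 0.2953 = 0.23.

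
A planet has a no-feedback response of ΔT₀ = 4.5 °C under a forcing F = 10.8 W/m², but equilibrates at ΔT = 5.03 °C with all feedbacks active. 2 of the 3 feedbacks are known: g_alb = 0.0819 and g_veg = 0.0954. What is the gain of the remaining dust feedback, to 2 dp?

Amplification A = ΔT/ΔT₀ = 5.03/4.5 = 1.118.
Total gain g = 1 − 1/A = 1 − 1/1.118 = 0.1055.
Known gains sum to 0.0819 + 0.0954 = 0.1773.
g_dust = 0.1055 − 0.1773 = -0.07.

-0.07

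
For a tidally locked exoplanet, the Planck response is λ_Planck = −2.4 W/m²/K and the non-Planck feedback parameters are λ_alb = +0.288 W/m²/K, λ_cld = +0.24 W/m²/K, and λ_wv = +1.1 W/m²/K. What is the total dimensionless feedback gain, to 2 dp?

0.68

Convert to gains: g_alb = 0.288/2.4 = 0.12; g_cld = 0.24/2.4 = 0.1; g_wv = 1.1/2.4 = 0.4583.
Total gain g = 0.6783.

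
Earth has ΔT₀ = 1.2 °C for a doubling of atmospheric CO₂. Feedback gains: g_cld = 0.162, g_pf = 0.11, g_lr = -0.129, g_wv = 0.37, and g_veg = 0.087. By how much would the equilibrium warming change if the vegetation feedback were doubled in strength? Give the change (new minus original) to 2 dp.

Original: g = 0.6, ΔT = 1.2/(1−0.6) = 3.0000 °C.
With doubled vegetation: g' = 0.687, ΔT' = 1.2/(1−0.687) = 3.8339 °C.
Change = 3.8339 − 3.0000 = 0.83 °C.

0.83 °C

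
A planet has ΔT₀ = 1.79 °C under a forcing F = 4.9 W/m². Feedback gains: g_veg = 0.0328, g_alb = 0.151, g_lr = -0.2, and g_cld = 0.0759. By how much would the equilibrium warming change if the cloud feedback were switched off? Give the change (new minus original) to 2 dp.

Original: g = 0.0597, ΔT = 1.79/(1−0.0597) = 1.9036 °C.
Without cloud: g' = -0.0162, ΔT' = 1.79/(1+0.0162) = 1.7615 °C.
Change = 1.7615 − 1.9036 = -0.14 °C.

-0.14 °C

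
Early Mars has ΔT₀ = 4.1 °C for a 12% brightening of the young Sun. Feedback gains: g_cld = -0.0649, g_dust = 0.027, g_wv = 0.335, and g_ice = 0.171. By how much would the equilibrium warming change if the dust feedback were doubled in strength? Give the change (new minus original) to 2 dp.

0.41 °C

Original: g = 0.4681, ΔT = 4.1/(1−0.4681) = 7.7082 °C.
With doubled dust: g' = 0.4951, ΔT' = 4.1/(1−0.4951) = 8.1204 °C.
Change = 8.1204 − 7.7082 = 0.41 °C.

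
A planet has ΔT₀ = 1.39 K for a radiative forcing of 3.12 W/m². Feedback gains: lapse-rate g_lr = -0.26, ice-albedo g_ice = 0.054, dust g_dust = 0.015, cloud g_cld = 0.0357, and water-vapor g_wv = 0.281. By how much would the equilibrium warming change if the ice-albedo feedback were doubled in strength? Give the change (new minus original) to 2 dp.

Original: g = 0.1257, ΔT = 1.39/(1−0.1257) = 1.5898 K.
With doubled ice-albedo: g' = 0.1797, ΔT' = 1.39/(1−0.1797) = 1.6945 K.
Change = 1.6945 − 1.5898 = 0.10 K.

0.10 K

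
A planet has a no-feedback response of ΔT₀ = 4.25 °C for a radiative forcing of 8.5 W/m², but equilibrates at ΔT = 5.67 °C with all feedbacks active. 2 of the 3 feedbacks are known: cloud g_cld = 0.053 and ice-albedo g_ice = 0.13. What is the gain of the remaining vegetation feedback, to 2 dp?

0.07

Amplification A = ΔT/ΔT₀ = 5.67/4.25 = 1.334.
Total gain g = 1 − 1/A = 1 − 1/1.334 = 0.2504.
Known gains sum to 0.053 + 0.13 = 0.183.
g_veg = 0.2504 − 0.183 = 0.07.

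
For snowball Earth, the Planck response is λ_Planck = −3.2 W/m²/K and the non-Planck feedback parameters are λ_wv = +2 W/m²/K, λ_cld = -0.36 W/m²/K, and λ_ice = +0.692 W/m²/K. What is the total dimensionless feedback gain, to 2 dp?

0.73

Convert to gains: g_wv = 2/3.2 = 0.625; g_cld = -0.36/3.2 = -0.1125; g_ice = 0.692/3.2 = 0.2162.
Total gain g = 0.7287.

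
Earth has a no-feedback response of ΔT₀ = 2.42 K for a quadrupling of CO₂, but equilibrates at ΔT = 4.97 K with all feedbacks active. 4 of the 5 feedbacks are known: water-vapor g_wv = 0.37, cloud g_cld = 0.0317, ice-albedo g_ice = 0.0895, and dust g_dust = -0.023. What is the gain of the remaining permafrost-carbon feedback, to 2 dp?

Amplification A = ΔT/ΔT₀ = 4.97/2.42 = 2.054.
Total gain g = 1 − 1/A = 1 − 1/2.054 = 0.5131.
Known gains sum to 0.37 + 0.0317 + 0.0895 − 0.023 = 0.4682.
g_pf = 0.5131 − 0.4682 = 0.04.

0.04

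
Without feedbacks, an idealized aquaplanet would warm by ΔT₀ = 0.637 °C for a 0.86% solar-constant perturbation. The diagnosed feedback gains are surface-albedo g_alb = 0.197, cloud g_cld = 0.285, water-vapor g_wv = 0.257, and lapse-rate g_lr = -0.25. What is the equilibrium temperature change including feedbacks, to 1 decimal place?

Total gain g = 0.197 + 0.285 + 0.257 − 0.25 = 0.489.
Amplification A = 1/(1 − 0.489) = 1.957.
ΔT = 0.637 × 1.957 = 1.2 °C.

1.2 °C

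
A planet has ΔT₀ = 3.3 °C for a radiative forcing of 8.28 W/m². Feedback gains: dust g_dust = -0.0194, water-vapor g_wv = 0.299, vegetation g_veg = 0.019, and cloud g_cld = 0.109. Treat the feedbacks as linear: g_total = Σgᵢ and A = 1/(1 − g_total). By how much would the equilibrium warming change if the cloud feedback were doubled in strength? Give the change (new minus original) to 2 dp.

1.26 °C

Original: g = 0.4076, ΔT = 3.3/(1−0.4076) = 5.5706 °C.
With doubled cloud: g' = 0.5166, ΔT' = 3.3/(1−0.5166) = 6.8266 °C.
Change = 6.8266 − 5.5706 = 1.26 °C.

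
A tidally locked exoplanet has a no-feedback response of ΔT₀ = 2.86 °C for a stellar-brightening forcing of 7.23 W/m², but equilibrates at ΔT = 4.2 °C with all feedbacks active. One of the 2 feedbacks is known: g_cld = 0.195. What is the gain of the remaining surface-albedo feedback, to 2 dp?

Amplification A = ΔT/ΔT₀ = 4.2/2.86 = 1.469.
Total gain g = 1 − 1/A = 1 − 1/1.469 = 0.3193.
The known gain is 0.195.
g_alb = 0.3193 − 0.195 = 0.12.

0.12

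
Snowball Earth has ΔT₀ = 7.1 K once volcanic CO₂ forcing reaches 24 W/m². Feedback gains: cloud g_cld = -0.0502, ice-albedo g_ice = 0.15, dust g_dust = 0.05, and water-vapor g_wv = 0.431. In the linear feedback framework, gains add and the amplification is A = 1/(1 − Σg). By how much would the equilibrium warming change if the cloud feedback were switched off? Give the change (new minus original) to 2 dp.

Original: g = 0.5808, ΔT = 7.1/(1−0.5808) = 16.9370 K.
Without cloud: g' = 0.631, ΔT' = 7.1/(1−0.631) = 19.2412 K.
Change = 19.2412 − 16.9370 = 2.30 K.

2.30 K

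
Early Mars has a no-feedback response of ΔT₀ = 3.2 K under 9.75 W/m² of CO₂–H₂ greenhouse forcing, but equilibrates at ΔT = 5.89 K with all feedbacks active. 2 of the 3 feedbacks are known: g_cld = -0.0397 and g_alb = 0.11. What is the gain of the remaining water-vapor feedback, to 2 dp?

0.39

Amplification A = ΔT/ΔT₀ = 5.89/3.2 = 1.841.
Total gain g = 1 − 1/A = 1 − 1/1.841 = 0.4568.
Known gains sum to -0.0397 + 0.11 = 0.0703.
g_wv = 0.4568 − 0.0703 = 0.39.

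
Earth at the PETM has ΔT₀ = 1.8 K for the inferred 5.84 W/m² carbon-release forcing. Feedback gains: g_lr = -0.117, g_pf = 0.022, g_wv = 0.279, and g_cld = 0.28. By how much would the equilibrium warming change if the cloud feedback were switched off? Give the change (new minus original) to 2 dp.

Original: g = 0.464, ΔT = 1.8/(1−0.464) = 3.3582 K.
Without cloud: g' = 0.184, ΔT' = 1.8/(1−0.184) = 2.2059 K.
Change = 2.2059 − 3.3582 = -1.15 K.

-1.15 K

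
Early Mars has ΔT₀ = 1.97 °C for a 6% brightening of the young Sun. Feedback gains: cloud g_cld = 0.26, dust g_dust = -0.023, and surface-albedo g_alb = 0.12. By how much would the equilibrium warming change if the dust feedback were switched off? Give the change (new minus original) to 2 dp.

Original: g = 0.357, ΔT = 1.97/(1−0.357) = 3.0638 °C.
Without dust: g' = 0.38, ΔT' = 1.97/(1−0.38) = 3.1774 °C.
Change = 3.1774 − 3.0638 = 0.11 °C.

0.11 °C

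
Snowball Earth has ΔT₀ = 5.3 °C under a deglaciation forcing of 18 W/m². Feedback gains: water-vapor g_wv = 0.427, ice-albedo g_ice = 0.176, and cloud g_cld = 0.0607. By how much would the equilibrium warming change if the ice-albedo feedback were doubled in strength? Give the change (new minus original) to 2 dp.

Original: g = 0.6637, ΔT = 5.3/(1−0.6637) = 15.7597 °C.
With doubled ice-albedo: g' = 0.8397, ΔT' = 5.3/(1−0.8397) = 33.0630 °C.
Change = 33.0630 − 15.7597 = 17.30 °C.

17.30 °C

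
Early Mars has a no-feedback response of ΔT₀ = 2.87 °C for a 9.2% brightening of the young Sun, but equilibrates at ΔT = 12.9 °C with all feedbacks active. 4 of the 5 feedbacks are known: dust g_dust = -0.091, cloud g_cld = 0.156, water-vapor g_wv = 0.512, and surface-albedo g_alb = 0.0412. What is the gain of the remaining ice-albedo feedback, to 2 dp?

Amplification A = ΔT/ΔT₀ = 12.9/2.87 = 4.495.
Total gain g = 1 − 1/A = 1 − 1/4.495 = 0.7775.
Known gains sum to -0.091 + 0.156 + 0.512 + 0.0412 = 0.6182.
g_ice = 0.7775 − 0.6182 = 0.16.

0.16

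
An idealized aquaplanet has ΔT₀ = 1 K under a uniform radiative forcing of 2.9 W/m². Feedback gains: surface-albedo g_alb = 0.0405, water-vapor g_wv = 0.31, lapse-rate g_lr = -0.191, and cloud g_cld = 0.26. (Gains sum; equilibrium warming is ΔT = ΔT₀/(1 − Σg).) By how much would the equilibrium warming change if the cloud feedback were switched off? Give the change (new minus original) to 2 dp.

Original: g = 0.4195, ΔT = 1/(1−0.4195) = 1.7227 K.
Without cloud: g' = 0.1595, ΔT' = 1/(1−0.1595) = 1.1898 K.
Change = 1.1898 − 1.7227 = -0.53 K.

-0.53 K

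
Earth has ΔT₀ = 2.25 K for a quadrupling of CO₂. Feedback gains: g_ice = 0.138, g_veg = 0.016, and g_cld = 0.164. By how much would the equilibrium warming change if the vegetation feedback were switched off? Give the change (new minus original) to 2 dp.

Original: g = 0.318, ΔT = 2.25/(1−0.318) = 3.2991 K.
Without vegetation: g' = 0.302, ΔT' = 2.25/(1−0.302) = 3.2235 K.
Change = 3.2235 − 3.2991 = -0.08 K.

-0.08 K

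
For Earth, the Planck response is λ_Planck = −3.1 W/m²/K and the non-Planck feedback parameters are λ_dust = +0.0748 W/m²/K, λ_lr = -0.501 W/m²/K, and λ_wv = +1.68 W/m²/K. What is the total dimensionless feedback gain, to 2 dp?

Convert to gains: g_dust = 0.0748/3.1 = 0.02413; g_lr = -0.501/3.1 = -0.1616; g_wv = 1.68/3.1 = 0.5419.
Total gain g = 0.40443.

0.40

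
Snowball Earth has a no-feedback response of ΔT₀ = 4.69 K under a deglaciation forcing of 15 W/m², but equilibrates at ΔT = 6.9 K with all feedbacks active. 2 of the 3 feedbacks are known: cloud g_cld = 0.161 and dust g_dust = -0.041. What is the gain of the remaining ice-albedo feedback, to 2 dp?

Amplification A = ΔT/ΔT₀ = 6.9/4.69 = 1.471.
Total gain g = 1 − 1/A = 1 − 1/1.471 = 0.3202.
Known gains sum to 0.161 − 0.041 = 0.12.
g_ice = 0.3202 − 0.12 = 0.20.

0.20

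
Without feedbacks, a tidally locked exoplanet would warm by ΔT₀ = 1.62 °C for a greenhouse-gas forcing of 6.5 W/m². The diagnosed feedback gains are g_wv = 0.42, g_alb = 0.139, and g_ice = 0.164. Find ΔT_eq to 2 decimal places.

Total gain g = 0.42 + 0.139 + 0.164 = 0.723.
Amplification A = 1/(1 − 0.723) = 3.61.
ΔT = 1.62 × 3.61 = 5.85 °C.

5.85 °C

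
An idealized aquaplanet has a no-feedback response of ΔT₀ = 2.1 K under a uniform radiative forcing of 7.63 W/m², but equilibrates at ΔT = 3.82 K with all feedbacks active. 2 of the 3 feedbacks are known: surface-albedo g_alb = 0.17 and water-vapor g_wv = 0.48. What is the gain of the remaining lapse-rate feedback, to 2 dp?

Amplification A = ΔT/ΔT₀ = 3.82/2.1 = 1.819.
Total gain g = 1 − 1/A = 1 − 1/1.819 = 0.4502.
Known gains sum to 0.17 + 0.48 = 0.65.
g_lr = 0.4502 − 0.65 = -0.20.

-0.20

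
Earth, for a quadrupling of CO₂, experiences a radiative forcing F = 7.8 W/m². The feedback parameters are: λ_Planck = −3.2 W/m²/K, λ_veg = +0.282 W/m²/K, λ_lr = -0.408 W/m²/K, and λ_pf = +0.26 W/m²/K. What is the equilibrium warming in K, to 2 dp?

2.54 K

Net feedback parameter λ = (−3.2) + (+0.282) + (-0.408) + (+0.26) = -3.066 W/m²/K.
ΔT = −F/λ = −7.8/(-3.066) = 2.54 K.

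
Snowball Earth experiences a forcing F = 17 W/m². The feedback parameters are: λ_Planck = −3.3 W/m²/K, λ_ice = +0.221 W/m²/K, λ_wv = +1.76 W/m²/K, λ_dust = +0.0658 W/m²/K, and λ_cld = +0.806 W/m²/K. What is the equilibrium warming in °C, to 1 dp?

Net feedback parameter λ = (−3.3) + (+0.221) + (+1.76) + (+0.0658) + (+0.806) = -0.4472 W/m²/K.
ΔT = −F/λ = −17/(-0.4472) = 38.0 °C.

38.0 °C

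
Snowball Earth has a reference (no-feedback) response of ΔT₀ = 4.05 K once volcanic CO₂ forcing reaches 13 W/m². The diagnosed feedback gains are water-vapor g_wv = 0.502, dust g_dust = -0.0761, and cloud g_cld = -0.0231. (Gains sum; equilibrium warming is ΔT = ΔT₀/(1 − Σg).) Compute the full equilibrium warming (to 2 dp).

6.78 K

Total gain g = 0.502 − 0.0761 − 0.0231 = 0.4028.
Amplification A = 1/(1 − 0.4028) = 1.674.
ΔT = 4.05 × 1.674 = 6.78 K.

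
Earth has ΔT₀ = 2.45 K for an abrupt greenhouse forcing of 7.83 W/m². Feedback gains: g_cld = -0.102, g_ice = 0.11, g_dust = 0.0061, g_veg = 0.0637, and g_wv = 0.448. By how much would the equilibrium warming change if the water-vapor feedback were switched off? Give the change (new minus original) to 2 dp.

-2.51 K

Original: g = 0.5258, ΔT = 2.45/(1−0.5258) = 5.1666 K.
Without water-vapor: g' = 0.0778, ΔT' = 2.45/(1−0.0778) = 2.6567 K.
Change = 2.6567 − 5.1666 = -2.51 K.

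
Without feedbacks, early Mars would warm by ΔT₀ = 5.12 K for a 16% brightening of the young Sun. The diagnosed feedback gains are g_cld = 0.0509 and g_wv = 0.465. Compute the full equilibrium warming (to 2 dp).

Total gain g = 0.0509 + 0.465 = 0.5159.
Amplification A = 1/(1 − 0.5159) = 2.066.
ΔT = 5.12 × 2.066 = 10.58 K.

10.58 K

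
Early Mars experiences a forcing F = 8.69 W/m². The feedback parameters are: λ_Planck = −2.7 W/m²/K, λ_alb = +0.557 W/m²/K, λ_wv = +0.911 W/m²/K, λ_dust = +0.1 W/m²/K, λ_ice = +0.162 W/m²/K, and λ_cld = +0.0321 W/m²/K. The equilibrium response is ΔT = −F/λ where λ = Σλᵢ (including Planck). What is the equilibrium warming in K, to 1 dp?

9.3 K

Net feedback parameter λ = (−2.7) + (+0.557) + (+0.911) + (+0.1) + (+0.162) + (+0.0321) = -0.9379 W/m²/K.
ΔT = −F/λ = −8.69/(-0.9379) = 9.3 K.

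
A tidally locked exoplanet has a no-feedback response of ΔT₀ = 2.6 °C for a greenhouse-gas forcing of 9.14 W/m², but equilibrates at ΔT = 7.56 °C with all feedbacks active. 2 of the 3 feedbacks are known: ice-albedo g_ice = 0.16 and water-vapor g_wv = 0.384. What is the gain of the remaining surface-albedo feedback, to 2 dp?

0.11

Amplification A = ΔT/ΔT₀ = 7.56/2.6 = 2.908.
Total gain g = 1 − 1/A = 1 − 1/2.908 = 0.6561.
Known gains sum to 0.16 + 0.384 = 0.544.
g_alb = 0.6561 − 0.544 = 0.11.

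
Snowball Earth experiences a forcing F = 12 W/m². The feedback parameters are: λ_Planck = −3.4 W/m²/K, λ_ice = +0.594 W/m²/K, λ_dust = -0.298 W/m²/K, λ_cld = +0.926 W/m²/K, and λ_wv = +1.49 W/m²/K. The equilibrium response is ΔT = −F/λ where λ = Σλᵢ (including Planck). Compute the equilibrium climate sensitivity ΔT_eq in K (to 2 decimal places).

Net feedback parameter λ = (−3.4) + (+0.594) + (-0.298) + (+0.926) + (+1.49) = -0.688 W/m²/K.
ΔT = −F/λ = −12/(-0.688) = 17.44 K.

17.44 K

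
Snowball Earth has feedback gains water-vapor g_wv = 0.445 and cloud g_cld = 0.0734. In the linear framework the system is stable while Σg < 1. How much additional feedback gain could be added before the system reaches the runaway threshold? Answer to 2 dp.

Current total gain = 0.445 + 0.0734 = 0.5184.
Margin to runaway = 1 − 0.5184 = 0.48.

0.48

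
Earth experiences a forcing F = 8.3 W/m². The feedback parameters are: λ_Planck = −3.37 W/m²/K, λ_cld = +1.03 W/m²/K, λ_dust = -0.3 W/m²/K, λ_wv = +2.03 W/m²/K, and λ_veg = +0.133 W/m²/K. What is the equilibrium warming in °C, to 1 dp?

17.4 °C

Net feedback parameter λ = (−3.37) + (+1.03) + (-0.3) + (+2.03) + (+0.133) = -0.477 W/m²/K.
ΔT = −F/λ = −8.3/(-0.477) = 17.4 °C.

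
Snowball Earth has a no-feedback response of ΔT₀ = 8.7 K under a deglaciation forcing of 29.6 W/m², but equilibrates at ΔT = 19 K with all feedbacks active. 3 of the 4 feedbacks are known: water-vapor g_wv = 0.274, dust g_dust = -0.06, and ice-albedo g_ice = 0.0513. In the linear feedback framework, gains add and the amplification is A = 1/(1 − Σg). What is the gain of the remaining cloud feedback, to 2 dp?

0.28

Amplification A = ΔT/ΔT₀ = 19/8.7 = 2.184.
Total gain g = 1 − 1/A = 1 − 1/2.184 = 0.5421.
Known gains sum to 0.274 − 0.06 + 0.0513 = 0.2653.
g_cld = 0.5421 − 0.2653 = 0.28.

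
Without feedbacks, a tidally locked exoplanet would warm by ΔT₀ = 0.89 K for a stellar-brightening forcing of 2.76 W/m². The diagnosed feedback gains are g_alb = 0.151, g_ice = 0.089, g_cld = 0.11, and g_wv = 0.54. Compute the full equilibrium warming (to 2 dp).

8.09 K

Total gain g = 0.151 + 0.089 + 0.11 + 0.54 = 0.89.
Amplification A = 1/(1 − 0.89) = 9.091.
ΔT = 0.89 × 9.091 = 8.09 K.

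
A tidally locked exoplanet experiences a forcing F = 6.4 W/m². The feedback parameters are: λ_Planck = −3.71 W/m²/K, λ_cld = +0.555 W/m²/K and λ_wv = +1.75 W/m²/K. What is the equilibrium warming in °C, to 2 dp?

Net feedback parameter λ = (−3.71) + (+0.555) + (+1.75) = -1.405 W/m²/K.
ΔT = −F/λ = −6.4/(-1.405) = 4.56 °C.

4.56 °C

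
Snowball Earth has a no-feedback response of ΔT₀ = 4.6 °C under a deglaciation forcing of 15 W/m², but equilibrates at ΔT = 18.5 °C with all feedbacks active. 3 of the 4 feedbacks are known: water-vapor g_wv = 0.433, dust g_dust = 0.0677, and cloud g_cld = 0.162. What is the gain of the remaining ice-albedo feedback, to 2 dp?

Amplification A = ΔT/ΔT₀ = 18.5/4.6 = 4.022.
Total gain g = 1 − 1/A = 1 − 1/4.022 = 0.7514.
Known gains sum to 0.433 + 0.0677 + 0.162 = 0.6627.
g_ice = 0.7514 − 0.6627 = 0.09.

0.09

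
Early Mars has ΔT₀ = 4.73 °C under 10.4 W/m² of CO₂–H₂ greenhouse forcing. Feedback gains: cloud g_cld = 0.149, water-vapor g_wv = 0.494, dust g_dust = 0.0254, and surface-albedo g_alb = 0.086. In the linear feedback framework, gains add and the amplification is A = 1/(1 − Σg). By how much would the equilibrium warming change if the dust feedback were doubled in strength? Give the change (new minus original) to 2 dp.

2.22 °C

Original: g = 0.7544, ΔT = 4.73/(1−0.7544) = 19.2590 °C.
With doubled dust: g' = 0.7798, ΔT' = 4.73/(1−0.7798) = 21.4805 °C.
Change = 21.4805 − 19.2590 = 2.22 °C.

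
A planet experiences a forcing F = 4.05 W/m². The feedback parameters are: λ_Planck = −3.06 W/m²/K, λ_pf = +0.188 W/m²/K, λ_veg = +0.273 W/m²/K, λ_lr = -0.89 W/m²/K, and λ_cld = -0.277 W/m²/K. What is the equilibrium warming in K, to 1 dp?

1.1 K

Net feedback parameter λ = (−3.06) + (+0.188) + (+0.273) + (-0.89) + (-0.277) = -3.766 W/m²/K.
ΔT = −F/λ = −4.05/(-3.766) = 1.1 K.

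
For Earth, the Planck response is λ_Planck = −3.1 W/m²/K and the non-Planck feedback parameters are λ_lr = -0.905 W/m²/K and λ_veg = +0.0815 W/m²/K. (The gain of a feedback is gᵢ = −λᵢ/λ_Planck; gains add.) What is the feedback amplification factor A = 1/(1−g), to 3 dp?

Convert to gains: g_lr = -0.905/3.1 = -0.2919; g_veg = 0.0815/3.1 = 0.02629.
Total gain g = -0.26561.
A = 1/(1 + 0.26561) = 0.790.

0.790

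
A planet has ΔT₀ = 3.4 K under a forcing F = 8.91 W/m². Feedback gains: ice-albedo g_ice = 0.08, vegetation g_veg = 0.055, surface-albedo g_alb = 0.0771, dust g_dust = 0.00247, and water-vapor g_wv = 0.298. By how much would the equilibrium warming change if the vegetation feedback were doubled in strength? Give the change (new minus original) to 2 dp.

0.89 K

Original: g = 0.51257, ΔT = 3.4/(1−0.51257) = 6.9754 K.
With doubled vegetation: g' = 0.56757, ΔT' = 3.4/(1−0.56757) = 7.8625 K.
Change = 7.8625 − 6.9754 = 0.89 K.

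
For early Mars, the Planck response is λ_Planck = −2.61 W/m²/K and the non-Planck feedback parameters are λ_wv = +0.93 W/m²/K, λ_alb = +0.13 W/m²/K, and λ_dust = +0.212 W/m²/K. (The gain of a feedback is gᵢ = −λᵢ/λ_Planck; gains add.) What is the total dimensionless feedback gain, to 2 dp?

0.49

Convert to gains: g_wv = 0.93/2.61 = 0.3563; g_alb = 0.13/2.61 = 0.04981; g_dust = 0.212/2.61 = 0.08123.
Total gain g = 0.48734.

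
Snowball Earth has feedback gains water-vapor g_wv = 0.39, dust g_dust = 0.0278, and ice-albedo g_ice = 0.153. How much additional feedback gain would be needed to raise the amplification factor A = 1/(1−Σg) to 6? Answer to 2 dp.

Current total gain = 0.5708.
Target gain for A = 6: g* = 1 − 1/6 = 0.8333.
Additional gain needed = 0.8333 − 0.5708 = 0.26.

0.26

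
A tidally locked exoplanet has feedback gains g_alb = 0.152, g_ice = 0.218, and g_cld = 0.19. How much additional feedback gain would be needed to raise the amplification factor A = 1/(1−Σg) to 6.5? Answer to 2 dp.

Current total gain = 0.56.
Target gain for A = 6.5: g* = 1 − 1/6.5 = 0.8462.
Additional gain needed = 0.8462 − 0.56 = 0.29.

0.29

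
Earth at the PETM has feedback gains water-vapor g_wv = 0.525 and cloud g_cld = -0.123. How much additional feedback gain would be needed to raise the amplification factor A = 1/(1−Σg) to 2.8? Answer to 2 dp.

Current total gain = 0.402.
Target gain for A = 2.8: g* = 1 − 1/2.8 = 0.6429.
Additional gain needed = 0.6429 − 0.402 = 0.24.

0.24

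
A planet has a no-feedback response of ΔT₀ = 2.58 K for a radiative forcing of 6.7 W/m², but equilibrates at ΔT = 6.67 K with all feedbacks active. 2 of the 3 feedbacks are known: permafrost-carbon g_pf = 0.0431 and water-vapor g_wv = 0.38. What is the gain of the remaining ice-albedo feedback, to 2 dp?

0.19

Amplification A = ΔT/ΔT₀ = 6.67/2.58 = 2.585.
Total gain g = 1 − 1/A = 1 − 1/2.585 = 0.6132.
Known gains sum to 0.0431 + 0.38 = 0.4231.
g_ice = 0.6132 − 0.4231 = 0.19.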